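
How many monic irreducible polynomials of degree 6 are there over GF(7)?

Gauss's count: N_{7}(6) = (1/6) Σ_{d|6} μ(6/d)·7^d.
Divisors of 6: 1, 2, 3, 6; μ(6/d) for each: 1, -1, -1, 1.
Σ = 7^1 − 7^2 − 7^3 + 7^6 = 117264.
N = 117264/6 = 19544.

19544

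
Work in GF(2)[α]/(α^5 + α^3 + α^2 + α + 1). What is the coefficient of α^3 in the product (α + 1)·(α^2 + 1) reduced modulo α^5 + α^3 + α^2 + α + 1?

Multiply in GF(2)[α]: (α + 1)·(α^2 + 1) = α^3 + α^2 + α + 1.
Reduced: α^3 + α^2 + α + 1.

1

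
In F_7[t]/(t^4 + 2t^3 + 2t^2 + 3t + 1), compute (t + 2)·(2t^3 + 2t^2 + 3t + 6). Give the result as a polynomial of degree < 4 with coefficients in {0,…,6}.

2t^3 + 3t^2 + 6t + 3

Multiply in F_7[t]: (t + 2)·(2t^3 + 2t^2 + 3t + 6) = 2t^4 + 6t^3 + 5t + 5.
Reduce using t^4 ≡ 5t^3 + 5t^2 + 4t + 6 (mod t^4 + 2t^3 + 2t^2 + 3t + 1).
Reduced: 2t^3 + 3t^2 + 6t + 3.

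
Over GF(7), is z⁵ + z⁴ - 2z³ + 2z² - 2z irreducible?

Write m(z) = z⁵ + z⁴ - 2z³ + 2z² - 2z.
Check for roots in GF(7): m(0) = 0 → root; m(1) = 0 → root; m(2) = 1; m(3) = 2; m(4) = 0 → root; m(5) = 5; m(6) = 6.
m(0) = 0, so (z) divides m(z); m is reducible.

No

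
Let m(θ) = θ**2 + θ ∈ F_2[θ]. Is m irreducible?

Check for roots in F_2: m(0) = 0 → root; m(1) = 0 → root.
m(0) = 0, so (θ) divides m(θ); m is reducible.

No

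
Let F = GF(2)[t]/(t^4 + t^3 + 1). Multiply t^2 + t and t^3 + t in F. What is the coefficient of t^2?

1

Multiply in GF(2)[t]: (t^2 + t)·(t^3 + t) = t^5 + t^4 + t^3 + t^2.
Reduce using t^4 ≡ t^3 + 1 (mod t^4 + t^3 + 1).
Reduced: t^3 + t^2 + t.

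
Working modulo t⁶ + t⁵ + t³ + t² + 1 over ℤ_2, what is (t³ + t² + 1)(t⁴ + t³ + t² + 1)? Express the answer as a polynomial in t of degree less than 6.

Multiply in ℤ_2[t]: (t³ + t² + 1)·(t⁴ + t³ + t² + 1) = t⁷ + 1.
Reduce using t⁶ ≡ t⁵ + t³ + t² + 1 (mod t⁶ + t⁵ + t³ + t² + 1).
Reduced: t⁵ + t⁴ + t² + t.

t^5 + t^4 + t^2 + t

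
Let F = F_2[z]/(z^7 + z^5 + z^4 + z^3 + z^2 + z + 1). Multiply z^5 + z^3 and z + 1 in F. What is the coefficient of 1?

0

Multiply in F_2[z]: (z^5 + z^3)·(z + 1) = z^6 + z^5 + z^4 + z^3.
Reduced: z^6 + z^5 + z^4 + z^3.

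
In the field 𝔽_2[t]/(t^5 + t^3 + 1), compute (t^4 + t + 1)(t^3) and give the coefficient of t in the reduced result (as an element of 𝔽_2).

0

Multiply in 𝔽_2[t]: (t^4 + t + 1)·(t^3) = t^7 + t^4 + t^3.
Reduce using t^5 ≡ t^3 + 1 (mod t^5 + t^3 + 1).
Reduced: t^4 + t^2 + 1.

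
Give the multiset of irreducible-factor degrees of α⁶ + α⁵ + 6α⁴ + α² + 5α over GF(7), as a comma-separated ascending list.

1, 1, 1, 1, 2

Write f(α) = α⁶ + α⁵ + 6α⁴ + α² + 5α.
Linear factors from roots: (α), (α + 6), (α + 3).
Complete factorization: f(α) = (α)·(α + 3)·(α + 6)^2·(α² + 4).
Factor degrees with multiplicity: 1 + 1 + 1 + 1 + 2 = 6.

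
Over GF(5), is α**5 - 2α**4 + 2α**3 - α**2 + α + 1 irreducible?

Write P(α) = α**5 - 2α**4 + 2α**3 - α**2 + α + 1.
Check for roots in GF(5): P(0) = 1; P(1) = 2; P(2) = 0 → root; P(3) = 0 → root; P(4) = 4.
P(2) = 0, so (α − 2) divides P(α); P is reducible.

No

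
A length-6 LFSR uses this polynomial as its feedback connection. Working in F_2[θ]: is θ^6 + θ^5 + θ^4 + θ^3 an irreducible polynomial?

Write g(θ) = θ^6 + θ^5 + θ^4 + θ^3.
Check for roots in F_2: g(0) = 0 → root; g(1) = 0 → root.
g(0) = 0, so (θ) divides g(θ); g is reducible.

No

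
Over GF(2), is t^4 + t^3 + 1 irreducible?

Yes

Write g(t) = t^4 + t^3 + 1.
Check for roots in GF(2): g(0) = 1; g(1) = 1.
No roots, so no linear factors.
Monic irreducibles of degree 2 over GF(2): t^2 + t + 1.
None of them divide g (all give nonzero remainder).
No irreducible factor of degree ≤ 2 exists, so g is irreducible over GF(2).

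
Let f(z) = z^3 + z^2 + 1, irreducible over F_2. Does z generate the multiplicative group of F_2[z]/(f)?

|GF(2^3)^×| = 2^3 − 1 = 7. Prime factorization: 7 = 7.
f is primitive ⇔ z has order 7 in GF(2)[z]/(f), i.e. z^(7/q) ≠ 1 for each prime q | 7.
z^(1) mod f = z.
None equal 1, so z has full order 7; f is primitive.

Yes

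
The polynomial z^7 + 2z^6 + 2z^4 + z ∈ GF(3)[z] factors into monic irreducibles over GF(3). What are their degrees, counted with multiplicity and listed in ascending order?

1, 1, 2, 3

Write g(z) = z^7 + 2z^6 + 2z^4 + z.
Roots in GF(3): g(0) = 0 → root; g(1) = 0 → root; g(2) = 2.
Linear factors from roots: (z), (z + 2).
Complete factorization: g(z) = (z)·(z + 2)·(z^2 + 1)·(z^3 + 2z + 2).
Factor degrees with multiplicity: 1 + 1 + 2 + 3 = 7.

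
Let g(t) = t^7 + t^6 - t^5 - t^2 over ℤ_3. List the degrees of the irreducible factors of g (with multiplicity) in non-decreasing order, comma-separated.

Roots in ℤ_3: g(0) = 0 → root; g(1) = 0 → root; g(2) = 0 → root.
Linear factors from roots: (t), (t - 1), (t + 1).
Complete factorization: g(t) = (t + 1)·(t)^2·(t - 1)^2·(t^2 - t - 1).
Factor degrees with multiplicity: 1 + 1 + 1 + 1 + 1 + 2 = 7.

1, 1, 1, 1, 1, 2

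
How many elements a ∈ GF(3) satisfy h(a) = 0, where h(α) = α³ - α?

3

Evaluate at each of the 3 elements of GF(3):
h(0) = 0 → root; h(1) = 0 → root; h(2) = 0 → root.
Roots: {0, 1, 2}.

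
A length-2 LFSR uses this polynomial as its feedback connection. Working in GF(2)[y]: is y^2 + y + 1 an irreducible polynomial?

Yes

Write g(y) = y^2 + y + 1.
Check for roots in GF(2): g(0) = 1; g(1) = 1.
No roots. A degree-2 polynomial over a field with no linear factor is irreducible.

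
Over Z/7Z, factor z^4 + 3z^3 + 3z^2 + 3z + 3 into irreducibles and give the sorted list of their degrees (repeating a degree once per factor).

1, 1, 2

Write g(z) = z^4 + 3z^3 + 3z^2 + 3z + 3.
Linear factors from roots: (z + 3).
Complete factorization: g(z) = (z + 3)^2·(z^2 + 4z + 5).
Factor degrees with multiplicity: 1 + 1 + 2 = 4.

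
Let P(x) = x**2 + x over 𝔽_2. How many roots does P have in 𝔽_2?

Evaluate at each of the 2 elements of 𝔽_2:
P(0) = 0 → root; P(1) = 0 → root.
Roots: {0, 1}.

2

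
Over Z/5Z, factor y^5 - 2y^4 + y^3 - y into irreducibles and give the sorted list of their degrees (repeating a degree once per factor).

Write f(y) = y^5 - 2y^4 + y^3 - y.
Roots in Z/5Z: f(0) = 0 → root; f(1) = 4; f(2) = 1; f(3) = 0 → root; f(4) = 2.
Linear factors from roots: (y), (y + 2).
Complete factorization: f(y) = (y)·(y + 2)^2·(y^2 - y + 1).
Factor degrees with multiplicity: 1 + 1 + 1 + 2 = 5.

1, 1, 1, 2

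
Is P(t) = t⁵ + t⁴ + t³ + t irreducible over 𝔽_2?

Check for roots in 𝔽_2: P(0) = 0 → root; P(1) = 0 → root.
P(0) = 0, so (t) divides P(t); P is reducible.

No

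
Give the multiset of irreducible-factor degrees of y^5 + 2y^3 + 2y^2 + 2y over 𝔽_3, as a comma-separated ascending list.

1, 1, 1, 2

Write f(y) = y^5 + 2y^3 + 2y^2 + 2y.
Roots in 𝔽_3: f(0) = 0 → root; f(1) = 1; f(2) = 0 → root.
Linear factors from roots: (y), (y + 1).
Complete factorization: f(y) = (y)·(y + 1)^2·(y^2 + y + 2).
Factor degrees with multiplicity: 1 + 1 + 1 + 2 = 5.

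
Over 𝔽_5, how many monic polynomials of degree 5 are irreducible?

x^(5^5) − x is the product of all monic irreducibles of degree dividing 5; Möbius inversion gives N = (1/5) Σ μ(5/d)·5^d.
Divisors of 5: 1, 5; μ(5/d) for each: -1, 1.
Σ = − 5^1 + 5^5 = 3120.
N = 3120/5 = 624.

624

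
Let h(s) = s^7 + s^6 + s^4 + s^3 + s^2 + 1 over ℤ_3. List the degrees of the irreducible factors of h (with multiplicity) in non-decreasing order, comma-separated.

Roots in ℤ_3: h(0) = 1; h(1) = 0 → root; h(2) = 2.
Linear factors from roots: (s - 1).
Complete factorization: h(s) = (s - 1)·(s^2 + s - 1)·(s^2 - s - 1)^2.
Factor degrees with multiplicity: 1 + 2 + 2 + 2 = 7.

1, 2, 2, 2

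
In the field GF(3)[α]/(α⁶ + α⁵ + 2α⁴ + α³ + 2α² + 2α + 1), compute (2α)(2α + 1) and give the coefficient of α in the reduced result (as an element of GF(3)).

2

Multiply in GF(3)[α]: (2α)·(2α + 1) = α² + 2α.
Reduced: α² + 2α.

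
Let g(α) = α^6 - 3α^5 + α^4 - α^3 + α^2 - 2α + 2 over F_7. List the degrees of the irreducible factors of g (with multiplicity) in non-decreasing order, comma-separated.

Complete factorization: g(α) = (α^2 + 2α + 2)·(α^2 + 3α - 1)·(α^2 - α - 1).
Factor degrees with multiplicity: 2 + 2 + 2 = 6.

2, 2, 2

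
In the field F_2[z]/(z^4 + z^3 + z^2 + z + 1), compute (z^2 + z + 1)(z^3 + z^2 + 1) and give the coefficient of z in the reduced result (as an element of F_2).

Multiply in F_2[z]: (z^2 + z + 1)·(z^3 + z^2 + 1) = z^5 + z + 1.
Reduce using z^4 ≡ z^3 + z^2 + z + 1 (mod z^4 + z^3 + z^2 + z + 1).
Reduced: z.

1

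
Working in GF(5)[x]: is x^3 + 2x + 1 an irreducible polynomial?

Write f(x) = x^3 + 2x + 1.
Check for roots in GF(5): f(0) = 1; f(1) = 4; f(2) = 3; f(3) = 4; f(4) = 3.
No roots. A degree-3 polynomial over a field with no linear factor is irreducible.

Yes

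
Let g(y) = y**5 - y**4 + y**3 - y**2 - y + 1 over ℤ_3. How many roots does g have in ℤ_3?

Evaluate at each of the 3 elements of ℤ_3:
g(0) = 1; g(1) = 0 → root; g(2) = 1.
Roots: {1}.

1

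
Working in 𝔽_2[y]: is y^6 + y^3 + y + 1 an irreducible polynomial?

Write f(y) = y^6 + y^3 + y + 1.
Check for roots in 𝔽_2: f(0) = 1; f(1) = 0 → root.
f(1) = 0, so (y − 1) divides f(y); f is reducible.

No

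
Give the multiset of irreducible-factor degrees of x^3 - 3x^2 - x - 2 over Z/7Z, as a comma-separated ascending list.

Write f(x) = x^3 - 3x^2 - x - 2.
Complete factorization: f(x) = (x^3 - 3x^2 - x - 2).
Factor degrees with multiplicity: 3 = 3.

3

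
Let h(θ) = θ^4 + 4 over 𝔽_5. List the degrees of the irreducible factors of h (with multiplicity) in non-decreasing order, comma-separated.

1, 1, 1, 1

Roots in 𝔽_5: h(0) = 4; h(1) = 0 → root; h(2) = 0 → root; h(3) = 0 → root; h(4) = 0 → root.
Linear factors from roots: (θ + 4), (θ + 3), (θ + 2), (θ + 1).
Complete factorization: h(θ) = (θ + 1)·(θ + 2)·(θ + 3)·(θ + 4).
Factor degrees with multiplicity: 1 + 1 + 1 + 1 = 4.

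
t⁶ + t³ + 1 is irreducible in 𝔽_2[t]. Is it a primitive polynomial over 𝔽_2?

No

Write f(t) = t⁶ + t³ + 1.
|GF(2^6)^×| = 2^6 − 1 = 63. Prime factorization: 63 = 3^2·7.
f is primitive ⇔ t has order 63 in GF(2)[t]/(f), i.e. t^(63/q) ≠ 1 for each prime q | 63.
t^(21) mod f = t³.
t^(9) mod f = 1
Since t^(9) = 1, the order of t divides 9 < 63; not primitive.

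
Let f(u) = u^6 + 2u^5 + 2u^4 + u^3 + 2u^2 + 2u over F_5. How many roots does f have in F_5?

4

Evaluate at each of the 5 elements of F_5:
f(0) = 0 → root; f(1) = 0 → root; f(2) = 0 → root; f(3) = 3; f(4) = 0 → root.
Roots: {0, 1, 2, 4}.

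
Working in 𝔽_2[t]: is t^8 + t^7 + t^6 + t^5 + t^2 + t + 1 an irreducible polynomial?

Yes

Write f(t) = t^8 + t^7 + t^6 + t^5 + t^2 + t + 1.
Check for roots in 𝔽_2: f(0) = 1; f(1) = 1.
No roots, so no linear factors.
Monic irreducibles of degree 2 over GF(2): t^2 + t + 1.
None of them divide f (all give nonzero remainder).
Monic irreducibles of degree 3 over GF(2): t^3 + t + 1, t^3 + t^2 + 1.
None of them divide f (all give nonzero remainder).
Monic irreducibles of degree 4 over GF(2): t^4 + t + 1, t^4 + t^3 + 1, t^4 + t^3 + t^2 + t + 1.
None of them divide f (all give nonzero remainder).
No irreducible factor of degree ≤ 4 exists, so f is irreducible over GF(2).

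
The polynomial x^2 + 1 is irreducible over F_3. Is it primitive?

No

Write f(x) = x^2 + 1.
|GF(3^2)^×| = 3^2 − 1 = 8. Prime factorization: 8 = 2^3.
f is primitive ⇔ x has order 8 in GF(3)[x]/(f), i.e. x^(8/q) ≠ 1 for each prime q | 8.
x^(4) mod f = 1
Since x^(4) = 1, the order of x divides 4 < 8; not primitive.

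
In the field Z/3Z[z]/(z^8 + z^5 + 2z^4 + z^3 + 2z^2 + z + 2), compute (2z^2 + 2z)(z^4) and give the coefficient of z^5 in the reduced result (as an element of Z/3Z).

2

Multiply in Z/3Z[z]: (2z^2 + 2z)·(z^4) = 2z^6 + 2z^5.
Reduced: 2z^6 + 2z^5.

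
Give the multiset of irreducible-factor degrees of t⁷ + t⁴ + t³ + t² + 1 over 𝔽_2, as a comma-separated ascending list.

Write g(t) = t⁷ + t⁴ + t³ + t² + 1.
Roots in 𝔽_2: g(0) = 1; g(1) = 1.
Complete factorization: g(t) = (t⁷ + t⁴ + t³ + t² + 1).
Factor degrees with multiplicity: 7 = 7.

7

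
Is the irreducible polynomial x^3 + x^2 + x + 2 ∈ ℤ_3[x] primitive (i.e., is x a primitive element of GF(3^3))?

Write f(x) = x^3 + x^2 + x + 2.
|GF(3^3)^×| = 3^3 − 1 = 26. Prime factorization: 26 = 2·13.
f is primitive ⇔ x has order 26 in GF(3)[x]/(f), i.e. x^(26/q) ≠ 1 for each prime q | 26.
x^(13) mod f = 1
x^(2) mod f = x^2.
Since x^(13) = 1, the order of x divides 13 < 26; not primitive.

No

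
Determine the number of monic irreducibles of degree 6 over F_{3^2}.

Gauss's count: N_{9}(6) = (1/6) Σ_{d|6} μ(6/d)·9^d.
Divisors of 6: 1, 2, 3, 6; μ(6/d) for each: 1, -1, -1, 1.
Σ = 9^1 − 9^2 − 9^3 + 9^6 = 530640.
N = 530640/6 = 88440.

88440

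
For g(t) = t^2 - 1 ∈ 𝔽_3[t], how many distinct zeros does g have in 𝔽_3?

Evaluate at each of the 3 elements of 𝔽_3:
g(0) = 2; g(1) = 0 → root; g(2) = 0 → root.
Roots: {1, 2}.

2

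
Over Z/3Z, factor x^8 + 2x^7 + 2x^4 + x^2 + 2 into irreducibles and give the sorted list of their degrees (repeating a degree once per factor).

Write f(x) = x^8 + 2x^7 + 2x^4 + x^2 + 2.
Roots in Z/3Z: f(0) = 2; f(1) = 2; f(2) = 1.
Complete factorization: f(x) = (x^2 + 2x + 2)·(x^3 + 2x + 2)^2.
Factor degrees with multiplicity: 2 + 3 + 3 = 8.

2, 3, 3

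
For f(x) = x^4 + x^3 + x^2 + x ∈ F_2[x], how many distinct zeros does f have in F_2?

2

Evaluate at each of the 2 elements of F_2:
f(0) = 0 → root; f(1) = 0 → root.
Roots: {0, 1}.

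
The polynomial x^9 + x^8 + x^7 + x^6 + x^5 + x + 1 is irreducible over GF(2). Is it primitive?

Yes

Write f(x) = x^9 + x^8 + x^7 + x^6 + x^5 + x + 1.
|GF(2^9)^×| = 2^9 − 1 = 511. Prime factorization: 511 = 7·73.
f is primitive ⇔ x has order 511 in GF(2)[x]/(f), i.e. x^(511/q) ≠ 1 for each prime q | 511.
x^(73) mod f = x^7 + x^6 + x^3 + 1.
x^(7) mod f = x^7.
None equal 1, so x has full order 511; f is primitive.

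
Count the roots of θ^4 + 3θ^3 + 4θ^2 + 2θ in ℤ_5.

Write f(θ) = θ^4 + 3θ^3 + 4θ^2 + 2θ.
Evaluate at each of the 5 elements of ℤ_5:
f(0) = 0 → root; f(1) = 0 → root; f(2) = 0 → root; f(3) = 4; f(4) = 0 → root.
Roots: {0, 1, 2, 4}.

4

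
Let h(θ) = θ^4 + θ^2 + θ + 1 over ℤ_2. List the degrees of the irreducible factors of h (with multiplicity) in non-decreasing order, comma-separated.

1, 3

Roots in ℤ_2: h(0) = 1; h(1) = 0 → root.
Linear factors from roots: (θ + 1).
Complete factorization: h(θ) = (θ + 1)·(θ^3 + θ^2 + 1).
Factor degrees with multiplicity: 1 + 3 = 4.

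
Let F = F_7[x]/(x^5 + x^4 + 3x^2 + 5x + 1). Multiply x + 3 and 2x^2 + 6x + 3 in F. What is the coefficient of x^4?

Multiply in F_7[x]: (x + 3)·(2x^2 + 6x + 3) = 2x^3 + 5x^2 + 2.
Reduced: 2x^3 + 5x^2 + 2.

0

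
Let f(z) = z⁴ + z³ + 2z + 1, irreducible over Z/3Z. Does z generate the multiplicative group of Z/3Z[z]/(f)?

No

|GF(3^4)^×| = 3^4 − 1 = 80. Prime factorization: 80 = 2^4·5.
f is primitive ⇔ z has order 80 in GF(3)[z]/(f), i.e. z^(80/q) ≠ 1 for each prime q | 80.
z^(40) mod f = 1
z^(16) mod f = 2z² + z + 1.
Since z^(40) = 1, the order of z divides 40 < 80; not primitive.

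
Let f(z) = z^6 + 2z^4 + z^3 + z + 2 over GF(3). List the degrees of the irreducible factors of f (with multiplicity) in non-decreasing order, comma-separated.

1, 2, 3

Roots in GF(3): f(0) = 2; f(1) = 1; f(2) = 0 → root.
Linear factors from roots: (z + 1).
Complete factorization: f(z) = (z + 1)·(z^2 + 1)·(z^3 + 2z^2 + 2z + 2).
Factor degrees with multiplicity: 1 + 2 + 3 = 6.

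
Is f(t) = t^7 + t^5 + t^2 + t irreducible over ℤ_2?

Check for roots in ℤ_2: f(0) = 0 → root; f(1) = 0 → root.
f(0) = 0, so (t) divides f(t); f is reducible.

No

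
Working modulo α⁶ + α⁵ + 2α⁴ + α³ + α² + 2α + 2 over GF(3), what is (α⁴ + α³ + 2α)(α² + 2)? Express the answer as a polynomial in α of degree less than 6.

Multiply in GF(3)[α]: (α⁴ + α³ + 2α)·(α² + 2) = α⁶ + α⁵ + 2α⁴ + α³ + α.
Reduce using α⁶ ≡ 2α⁵ + α⁴ + 2α³ + 2α² + α + 1 (mod α⁶ + α⁵ + 2α⁴ + α³ + α² + 2α + 2).
Reduced: 2α² + 2α + 1.

2α^2 + 2α + 1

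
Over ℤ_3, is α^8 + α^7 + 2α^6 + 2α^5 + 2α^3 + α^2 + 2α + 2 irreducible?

Yes

Write m(α) = α^8 + α^7 + 2α^6 + 2α^5 + 2α^3 + α^2 + 2α + 2.
Check for roots in ℤ_3: m(0) = 2; m(1) = 1; m(2) = 2.
No roots, so no linear factors.
Monic irreducibles of degree 2 over GF(3): α^2 + 1, α^2 + α + 2, α^2 + 2α + 2.
None of them divide m (all give nonzero remainder).
Degree-3 irreducible divisors: test the 8 monic irreducibles of degree 3 over GF(3).
None of them divide m (all give nonzero remainder).
Degree-4 irreducible divisors: test the 18 monic irreducibles of degree 4 over GF(3).
None of them divide m (all give nonzero remainder).
No irreducible factor of degree ≤ 4 exists, so m is irreducible over GF(3).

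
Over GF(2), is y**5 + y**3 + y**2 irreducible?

Write P(y) = y**5 + y**3 + y**2.
Check for roots in GF(2): P(0) = 0 → root; P(1) = 1.
P(0) = 0, so (y) divides P(y); P is reducible.

No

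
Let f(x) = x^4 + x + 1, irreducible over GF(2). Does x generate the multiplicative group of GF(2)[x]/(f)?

Yes

|GF(2^4)^×| = 2^4 − 1 = 15. Prime factorization: 15 = 3·5.
f is primitive ⇔ x has order 15 in GF(2)[x]/(f), i.e. x^(15/q) ≠ 1 for each prime q | 15.
x^(5) mod f = x^2 + x.
x^(3) mod f = x^3.
None equal 1, so x has full order 15; f is primitive.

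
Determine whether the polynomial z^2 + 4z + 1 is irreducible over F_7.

Write P(z) = z^2 + 4z + 1.
Check for roots in F_7: P(0) = 1; P(1) = 6; P(2) = 6; P(3) = 1; P(4) = 5; P(5) = 4; P(6) = 5.
No roots. A degree-2 polynomial over a field with no linear factor is irreducible.

Yes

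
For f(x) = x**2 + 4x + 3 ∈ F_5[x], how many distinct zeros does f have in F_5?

2

Evaluate at each of the 5 elements of F_5:
f(0) = 3; f(1) = 3; f(2) = 0 → root; f(3) = 4; f(4) = 0 → root.
Roots: {2, 4}.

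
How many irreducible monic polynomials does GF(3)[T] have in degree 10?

5880

By the necklace-counting formula, N_3(10) = (1/10) Σ_{d|10} μ(10/d)·3^d.
Divisors of 10: 1, 2, 5, 10; μ(10/d) for each: 1, -1, -1, 1.
Σ = 3^1 − 3^2 − 3^5 + 3^10 = 58800.
N = 58800/10 = 5880.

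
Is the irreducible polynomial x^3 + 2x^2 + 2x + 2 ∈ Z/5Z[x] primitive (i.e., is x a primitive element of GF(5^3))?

Write f(x) = x^3 + 2x^2 + 2x + 2.
|GF(5^3)^×| = 5^3 − 1 = 124. Prime factorization: 124 = 2^2·31.
f is primitive ⇔ x has order 124 in GF(5)[x]/(f), i.e. x^(124/q) ≠ 1 for each prime q | 124.
x^(62) mod f = 4.
x^(4) mod f = 2x^2 + 2x + 4.
None equal 1, so x has full order 124; f is primitive.

Yes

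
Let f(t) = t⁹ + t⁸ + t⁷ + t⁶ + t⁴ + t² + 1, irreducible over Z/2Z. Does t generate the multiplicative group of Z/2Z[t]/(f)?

|GF(2^9)^×| = 2^9 − 1 = 511. Prime factorization: 511 = 7·73.
f is primitive ⇔ t has order 511 in GF(2)[t]/(f), i.e. t^(511/q) ≠ 1 for each prime q | 511.
t^(73) mod f = t⁷ + t⁶ + t⁵ + t³ + t² + t.
t^(7) mod f = t⁷.
None equal 1, so t has full order 511; f is primitive.

Yes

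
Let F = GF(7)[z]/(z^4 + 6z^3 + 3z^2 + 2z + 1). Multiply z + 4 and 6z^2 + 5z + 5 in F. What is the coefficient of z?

4

Multiply in GF(7)[z]: (z + 4)·(6z^2 + 5z + 5) = 6z^3 + z^2 + 4z + 6.
Reduced: 6z^3 + z^2 + 4z + 6.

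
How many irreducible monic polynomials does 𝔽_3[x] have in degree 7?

Gauss's count: N_{3}(7) = (1/7) Σ_{d|7} μ(7/d)·3^d.
Divisors of 7: 1, 7; μ(7/d) for each: -1, 1.
Σ = − 3^1 + 3^7 = 2184.
N = 2184/7 = 312.

312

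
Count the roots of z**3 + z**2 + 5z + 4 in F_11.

Write P(z) = z**3 + z**2 + 5z + 4.
Evaluate at each of the 11 elements of F_11:
P(0) = 4; P(1) = 0 → root; P(2) = 4; P(3) = 0 → root; P(4) = 5; P(5) = 3; P(6) = 0 → root; P(7) = 2; P(8) = 4; P(9) = 1; P(10) = 10.
Roots: {1, 3, 6}.

3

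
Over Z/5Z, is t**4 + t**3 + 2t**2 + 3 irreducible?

No

Write g(t) = t**4 + t**3 + 2t**2 + 3.
Check for roots in Z/5Z: g(0) = 3; g(1) = 2; g(2) = 0 → root; g(3) = 4; g(4) = 0 → root.
g(2) = 0, so (t − 2) divides g(t); g is reducible.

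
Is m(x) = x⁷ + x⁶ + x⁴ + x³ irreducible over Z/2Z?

No

Check for roots in Z/2Z: m(0) = 0 → root; m(1) = 0 → root.
m(0) = 0, so (x) divides m(x); m is reducible.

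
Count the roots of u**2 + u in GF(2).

2

Write P(u) = u**2 + u.
Evaluate at each of the 2 elements of GF(2):
P(0) = 0 → root; P(1) = 0 → root.
Roots: {0, 1}.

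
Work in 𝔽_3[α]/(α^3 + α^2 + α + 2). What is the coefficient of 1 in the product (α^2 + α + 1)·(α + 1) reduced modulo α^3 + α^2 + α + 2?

Multiply in 𝔽_3[α]: (α^2 + α + 1)·(α + 1) = α^3 + 2α^2 + 2α + 1.
Reduce using α^3 ≡ 2α^2 + 2α + 1 (mod α^3 + α^2 + α + 2).
Reduced: α^2 + α + 2.

2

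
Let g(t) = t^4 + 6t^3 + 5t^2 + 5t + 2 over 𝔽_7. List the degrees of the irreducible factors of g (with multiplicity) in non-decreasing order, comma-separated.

1, 3

Linear factors from roots: (t + 3).
Complete factorization: g(t) = (t + 3)·(t^3 + 3t^2 + 3t + 3).
Factor degrees with multiplicity: 1 + 3 = 4.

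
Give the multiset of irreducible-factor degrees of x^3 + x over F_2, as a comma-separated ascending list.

1, 1, 1

Write g(x) = x^3 + x.
Roots in F_2: g(0) = 0 → root; g(1) = 0 → root.
Linear factors from roots: (x), (x + 1).
Complete factorization: g(x) = (x)·(x + 1)^2.
Factor degrees with multiplicity: 1 + 1 + 1 = 3.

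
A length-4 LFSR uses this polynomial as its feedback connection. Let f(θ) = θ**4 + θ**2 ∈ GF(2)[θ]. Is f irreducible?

No

Check for roots in GF(2): f(0) = 0 → root; f(1) = 0 → root.
f(0) = 0, so (θ) divides f(θ); f is reducible.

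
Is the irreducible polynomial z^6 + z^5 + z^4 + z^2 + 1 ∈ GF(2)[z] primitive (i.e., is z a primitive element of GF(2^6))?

Write f(z) = z^6 + z^5 + z^4 + z^2 + 1.
|GF(2^6)^×| = 2^6 − 1 = 63. Prime factorization: 63 = 3^2·7.
f is primitive ⇔ z has order 63 in GF(2)[z]/(f), i.e. z^(63/q) ≠ 1 for each prime q | 63.
z^(21) mod f = 1
z^(9) mod f = z^3 + 1.
Since z^(21) = 1, the order of z divides 21 < 63; not primitive.

No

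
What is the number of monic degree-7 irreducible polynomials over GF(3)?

312

By the necklace-counting formula, N_3(7) = (1/7) Σ_{d|7} μ(7/d)·3^d.
Divisors of 7: 1, 7; μ(7/d) for each: -1, 1.
Σ = − 3^1 + 3^7 = 2184.
N = 2184/7 = 312.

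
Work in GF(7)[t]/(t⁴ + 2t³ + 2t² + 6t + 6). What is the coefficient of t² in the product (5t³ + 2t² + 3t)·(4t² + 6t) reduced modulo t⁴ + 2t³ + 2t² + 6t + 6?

Multiply in GF(7)[t]: (5t³ + 2t² + 3t)·(4t² + 6t) = 6t⁵ + 3t⁴ + 3t³ + 4t².
Reduce using t⁴ ≡ 5t³ + 5t² + t + 1 (mod t⁴ + 2t³ + 2t² + 6t + 6).
Reduced: 2t³ + 4t + 5.

0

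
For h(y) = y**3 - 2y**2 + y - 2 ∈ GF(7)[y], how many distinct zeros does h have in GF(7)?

1

Evaluate at each of the 7 elements of GF(7):
h(0) = 5; h(1) = 5; h(2) = 0 → root; h(3) = 3; h(4) = 6; h(5) = 1; h(6) = 1.
Roots: {2}.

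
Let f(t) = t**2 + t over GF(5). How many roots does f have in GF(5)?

Evaluate at each of the 5 elements of GF(5):
f(0) = 0 → root; f(1) = 2; f(2) = 1; f(3) = 2; f(4) = 0 → root.
Roots: {0, 4}.

2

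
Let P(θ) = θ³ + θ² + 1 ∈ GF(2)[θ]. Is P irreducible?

Yes

Check for roots in GF(2): P(0) = 1; P(1) = 1.
No roots. A degree-3 polynomial over a field with no linear factor is irreducible.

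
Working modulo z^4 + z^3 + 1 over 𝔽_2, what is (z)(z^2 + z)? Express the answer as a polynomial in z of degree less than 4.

z^3 + z^2

Multiply in 𝔽_2[z]: (z)·(z^2 + z) = z^3 + z^2.
Reduced: z^3 + z^2.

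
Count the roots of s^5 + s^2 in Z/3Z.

Write f(s) = s^5 + s^2.
Evaluate at each of the 3 elements of Z/3Z:
f(0) = 0 → root; f(1) = 2; f(2) = 0 → root.
Roots: {0, 2}.

2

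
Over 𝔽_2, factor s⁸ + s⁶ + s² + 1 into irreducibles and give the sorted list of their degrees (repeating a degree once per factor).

Write g(s) = s⁸ + s⁶ + s² + 1.
Roots in 𝔽_2: g(0) = 1; g(1) = 0 → root.
Linear factors from roots: (s + 1).
Complete factorization: g(s) = (s + 1)^4·(s² + s + 1)^2.
Factor degrees with multiplicity: 1 + 1 + 1 + 1 + 2 + 2 = 8.

1, 1, 1, 1, 2, 2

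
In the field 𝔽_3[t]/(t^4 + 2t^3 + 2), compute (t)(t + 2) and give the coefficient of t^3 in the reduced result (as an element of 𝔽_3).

0

Multiply in 𝔽_3[t]: (t)·(t + 2) = t^2 + 2t.
Reduced: t^2 + 2t.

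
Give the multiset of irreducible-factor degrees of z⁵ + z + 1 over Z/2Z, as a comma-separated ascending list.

2, 3

Write f(z) = z⁵ + z + 1.
Roots in Z/2Z: f(0) = 1; f(1) = 1.
Complete factorization: f(z) = (z² + z + 1)·(z³ + z² + 1).
Factor degrees with multiplicity: 2 + 3 = 5.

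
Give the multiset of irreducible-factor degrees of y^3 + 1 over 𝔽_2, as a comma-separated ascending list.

Write h(y) = y^3 + 1.
Roots in 𝔽_2: h(0) = 1; h(1) = 0 → root.
Linear factors from roots: (y + 1).
Complete factorization: h(y) = (y + 1)·(y^2 + y + 1).
Factor degrees with multiplicity: 1 + 2 = 3.

1, 2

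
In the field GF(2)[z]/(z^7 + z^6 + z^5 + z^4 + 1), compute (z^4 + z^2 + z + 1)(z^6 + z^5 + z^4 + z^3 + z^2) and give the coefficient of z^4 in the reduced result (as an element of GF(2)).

0

Multiply in GF(2)[z]: (z^4 + z^2 + z + 1)·(z^6 + z^5 + z^4 + z^3 + z^2) = z^10 + z^9 + z^7 + z^5 + z^4 + z^2.
Reduce using z^7 ≡ z^6 + z^5 + z^4 + 1 (mod z^7 + z^6 + z^5 + z^4 + 1).
Reduced: z^5 + z^3 + z^2 + z + 1.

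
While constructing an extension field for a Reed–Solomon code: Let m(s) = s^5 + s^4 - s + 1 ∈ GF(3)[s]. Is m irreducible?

Check for roots in GF(3): m(0) = 1; m(1) = 2; m(2) = 2.
No roots, so no linear factors.
Monic irreducibles of degree 2 over GF(3): s^2 + 1, s^2 + s - 1, s^2 - s - 1.
None of them divide m (all give nonzero remainder).
No irreducible factor of degree ≤ 2 exists, so m is irreducible over GF(3).

Yes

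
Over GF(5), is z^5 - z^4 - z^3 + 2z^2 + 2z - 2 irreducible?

Yes

Write f(z) = z^5 - z^4 - z^3 + 2z^2 + 2z - 2.
Check for roots in GF(5): f(0) = 3; f(1) = 1; f(2) = 3; f(3) = 2; f(4) = 2.
No roots, so no linear factors.
Degree-2 irreducible divisors: test the 10 monic irreducibles of degree 2 over GF(5).
None of them divide f (all give nonzero remainder).
No irreducible factor of degree ≤ 2 exists, so f is irreducible over GF(5).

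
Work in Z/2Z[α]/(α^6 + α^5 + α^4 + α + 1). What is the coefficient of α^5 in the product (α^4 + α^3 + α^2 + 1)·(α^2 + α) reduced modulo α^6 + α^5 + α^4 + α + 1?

1

Multiply in Z/2Z[α]: (α^4 + α^3 + α^2 + 1)·(α^2 + α) = α^6 + α^3 + α^2 + α.
Reduce using α^6 ≡ α^5 + α^4 + α + 1 (mod α^6 + α^5 + α^4 + α + 1).
Reduced: α^5 + α^4 + α^3 + α^2 + 1.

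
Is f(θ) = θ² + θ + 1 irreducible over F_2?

Yes

Check for roots in F_2: f(0) = 1; f(1) = 1.
No roots. A degree-2 polynomial over a field with no linear factor is irreducible.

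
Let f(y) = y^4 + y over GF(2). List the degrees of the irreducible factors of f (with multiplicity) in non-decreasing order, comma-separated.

1, 1, 2

Roots in GF(2): f(0) = 0 → root; f(1) = 0 → root.
Linear factors from roots: (y), (y + 1).
Complete factorization: f(y) = (y)·(y + 1)·(y^2 + y + 1).
Factor degrees with multiplicity: 1 + 1 + 2 = 4.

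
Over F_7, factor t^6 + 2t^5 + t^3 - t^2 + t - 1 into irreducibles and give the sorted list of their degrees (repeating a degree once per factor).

1, 1, 2, 2

Write g(t) = t^6 + 2t^5 + t^3 - t^2 + t - 1.
Linear factors from roots: (t - 2), (t + 3).
Complete factorization: g(t) = (t + 3)·(t - 2)·(t^2 + 2)·(t^2 + t + 3).
Factor degrees with multiplicity: 1 + 1 + 2 + 2 = 6.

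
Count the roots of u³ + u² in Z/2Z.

Write g(u) = u³ + u².
Evaluate at each of the 2 elements of Z/2Z:
g(0) = 0 → root; g(1) = 0 → root.
Roots: {0, 1}.

2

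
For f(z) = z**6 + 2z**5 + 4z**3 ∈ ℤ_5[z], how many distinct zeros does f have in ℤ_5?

3

Evaluate at each of the 5 elements of ℤ_5:
f(0) = 0 → root; f(1) = 2; f(2) = 0 → root; f(3) = 3; f(4) = 0 → root.
Roots: {0, 2, 4}.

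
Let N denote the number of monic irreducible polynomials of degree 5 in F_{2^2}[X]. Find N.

By the necklace-counting formula, N_4(5) = (1/5) Σ_{d|5} μ(5/d)·4^d.
Divisors of 5: 1, 5; μ(5/d) for each: -1, 1.
Σ = − 4^1 + 4^5 = 1020.
N = 1020/5 = 204.

204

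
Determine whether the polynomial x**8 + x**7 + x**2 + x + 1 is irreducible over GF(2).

Write P(x) = x**8 + x**7 + x**2 + x + 1.
Check for roots in GF(2): P(0) = 1; P(1) = 1.
No roots, so no linear factors.
Monic irreducibles of degree 2 over GF(2): x**2 + x + 1.
None of them divide P (all give nonzero remainder).
Monic irreducibles of degree 3 over GF(2): x**3 + x + 1, x**3 + x**2 + 1.
None of them divide P (all give nonzero remainder).
Monic irreducibles of degree 4 over GF(2): x**4 + x + 1, x**4 + x**3 + 1, x**4 + x**3 + x**2 + x + 1.
None of them divide P (all give nonzero remainder).
No irreducible factor of degree ≤ 4 exists, so P is irreducible over GF(2).

Yes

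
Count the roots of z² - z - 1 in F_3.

0

Write P(z) = z² - z - 1.
Evaluate at each of the 3 elements of F_3:
P(0) = 2; P(1) = 2; P(2) = 1.
No element is a root.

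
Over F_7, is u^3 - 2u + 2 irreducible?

Yes

Write m(u) = u^3 - 2u + 2.
Check for roots in F_7: m(0) = 2; m(1) = 1; m(2) = 6; m(3) = 2; m(4) = 2; m(5) = 5; m(6) = 3.
No roots. A degree-3 polynomial over a field with no linear factor is irreducible.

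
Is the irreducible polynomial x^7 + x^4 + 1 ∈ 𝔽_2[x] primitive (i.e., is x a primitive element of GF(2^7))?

Write f(x) = x^7 + x^4 + 1.
|GF(2^7)^×| = 2^7 − 1 = 127. Prime factorization: 127 = 127.
f is primitive ⇔ x has order 127 in GF(2)[x]/(f), i.e. x^(127/q) ≠ 1 for each prime q | 127.
x^(1) mod f = x.
None equal 1, so x has full order 127; f is primitive.

Yes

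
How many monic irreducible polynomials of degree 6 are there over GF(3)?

Gauss's count: N_{3}(6) = (1/6) Σ_{d|6} μ(6/d)·3^d.
Divisors of 6: 1, 2, 3, 6; μ(6/d) for each: 1, -1, -1, 1.
Σ = 3^1 − 3^2 − 3^3 + 3^6 = 696.
N = 696/6 = 116.

116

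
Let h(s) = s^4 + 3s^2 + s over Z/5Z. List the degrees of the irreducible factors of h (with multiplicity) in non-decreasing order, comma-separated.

Roots in Z/5Z: h(0) = 0 → root; h(1) = 0 → root; h(2) = 0 → root; h(3) = 1; h(4) = 3.
Linear factors from roots: (s), (s + 4), (s + 3).
Complete factorization: h(s) = (s)·(s + 4)·(s + 3)^2.
Factor degrees with multiplicity: 1 + 1 + 1 + 1 = 4.

1, 1, 1, 1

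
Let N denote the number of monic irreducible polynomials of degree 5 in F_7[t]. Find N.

By the necklace-counting formula, N_7(5) = (1/5) Σ_{d|5} μ(5/d)·7^d.
Divisors of 5: 1, 5; μ(5/d) for each: -1, 1.
Σ = − 7^1 + 7^5 = 16800.
N = 16800/5 = 3360.

3360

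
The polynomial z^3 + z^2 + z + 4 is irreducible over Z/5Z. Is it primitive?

Write f(z) = z^3 + z^2 + z + 4.
|GF(5^3)^×| = 5^3 − 1 = 124. Prime factorization: 124 = 2^2·31.
f is primitive ⇔ z has order 124 in GF(5)[z]/(f), i.e. z^(124/q) ≠ 1 for each prime q | 124.
z^(62) mod f = 1
z^(4) mod f = 2z + 4.
Since z^(62) = 1, the order of z divides 62 < 124; not primitive.

No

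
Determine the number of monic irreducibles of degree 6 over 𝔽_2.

The number of monic irreducibles of degree 6 over GF(2) is (1/6)·Σ_{d∣6} μ(6/d) 2^d.
Divisors of 6: 1, 2, 3, 6; μ(6/d) for each: 1, -1, -1, 1.
Σ = 2^1 − 2^2 − 2^3 + 2^6 = 54.
N = 54/6 = 9.

9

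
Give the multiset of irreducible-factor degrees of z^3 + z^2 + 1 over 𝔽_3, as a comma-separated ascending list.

Write g(z) = z^3 + z^2 + 1.
Roots in 𝔽_3: g(0) = 1; g(1) = 0 → root; g(2) = 1.
Linear factors from roots: (z - 1).
Complete factorization: g(z) = (z - 1)·(z^2 - z - 1).
Factor degrees with multiplicity: 1 + 2 = 3.

1, 2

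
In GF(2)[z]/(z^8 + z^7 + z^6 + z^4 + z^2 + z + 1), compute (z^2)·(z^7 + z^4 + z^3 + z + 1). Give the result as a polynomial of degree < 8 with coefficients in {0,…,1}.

Multiply in GF(2)[z]: (z^2)·(z^7 + z^4 + z^3 + z + 1) = z^9 + z^6 + z^5 + z^3 + z^2.
Reduce using z^8 ≡ z^7 + z^6 + z^4 + z^2 + z + 1 (mod z^8 + z^7 + z^6 + z^4 + z^2 + z + 1).
Reduced: z^4 + z^2 + 1.

z^4 + z^2 + 1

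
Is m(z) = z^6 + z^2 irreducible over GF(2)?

No

Check for roots in GF(2): m(0) = 0 → root; m(1) = 0 → root.
m(0) = 0, so (z) divides m(z); m is reducible.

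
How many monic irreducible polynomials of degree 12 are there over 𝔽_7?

By the necklace-counting formula, N_7(12) = (1/12) Σ_{d|12} μ(12/d)·7^d.
Divisors of 12: 1, 2, 3, 4, 6, 12; μ(12/d) for each: 0, 1, 0, -1, -1, 1.
Σ = 7^2 − 7^4 − 7^6 + 7^12 = 13841167200.
N = 13841167200/12 = 1153430600.

1153430600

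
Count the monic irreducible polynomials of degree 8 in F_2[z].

30

Gauss's count: N_{2}(8) = (1/8) Σ_{d|8} μ(8/d)·2^d.
Divisors of 8: 1, 2, 4, 8; μ(8/d) for each: 0, 0, -1, 1.
Σ = − 2^4 + 2^8 = 240.
N = 240/8 = 30.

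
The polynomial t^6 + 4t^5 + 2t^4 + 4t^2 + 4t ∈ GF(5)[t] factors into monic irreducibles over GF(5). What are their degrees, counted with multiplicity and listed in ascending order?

1, 1, 4

Write f(t) = t^6 + 4t^5 + 2t^4 + 4t^2 + 4t.
Roots in GF(5): f(0) = 0 → root; f(1) = 0 → root; f(2) = 3; f(3) = 1; f(4) = 4.
Linear factors from roots: (t), (t + 4).
Complete factorization: f(t) = (t)·(t + 4)·(t^4 + 2t^2 + 2t + 1).
Factor degrees with multiplicity: 1 + 1 + 4 = 6.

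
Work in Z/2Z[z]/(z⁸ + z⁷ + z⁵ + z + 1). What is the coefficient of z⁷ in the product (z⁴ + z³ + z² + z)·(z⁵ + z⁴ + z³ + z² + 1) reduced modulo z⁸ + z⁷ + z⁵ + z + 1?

0

Multiply in Z/2Z[z]: (z⁴ + z³ + z² + z)·(z⁵ + z⁴ + z³ + z² + 1) = z⁹ + z⁷ + z⁵ + z⁴ + z² + z.
Reduce using z⁸ ≡ z⁷ + z⁵ + z + 1 (mod z⁸ + z⁷ + z⁵ + z + 1).
Reduced: z⁶ + z⁴ + z + 1.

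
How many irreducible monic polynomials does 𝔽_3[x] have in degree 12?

By the necklace-counting formula, N_3(12) = (1/12) Σ_{d|12} μ(12/d)·3^d.
Divisors of 12: 1, 2, 3, 4, 6, 12; μ(12/d) for each: 0, 1, 0, -1, -1, 1.
Σ = 3^2 − 3^4 − 3^6 + 3^12 = 530640.
N = 530640/12 = 44220.

44220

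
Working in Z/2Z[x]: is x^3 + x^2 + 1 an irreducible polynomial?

Yes

Write g(x) = x^3 + x^2 + 1.
Check for roots in Z/2Z: g(0) = 1; g(1) = 1.
No roots. A degree-3 polynomial over a field with no linear factor is irreducible.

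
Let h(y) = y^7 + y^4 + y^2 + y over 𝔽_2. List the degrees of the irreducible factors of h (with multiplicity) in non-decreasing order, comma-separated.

Roots in 𝔽_2: h(0) = 0 → root; h(1) = 0 → root.
Linear factors from roots: (y), (y + 1).
Complete factorization: h(y) = (y)·(y + 1)^3·(y^3 + y^2 + 1).
Factor degrees with multiplicity: 1 + 1 + 1 + 1 + 3 = 7.

1, 1, 1, 1, 3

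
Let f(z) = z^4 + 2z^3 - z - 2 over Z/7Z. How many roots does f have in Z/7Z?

Evaluate at each of the 7 elements of Z/7Z:
f(0) = 5; f(1) = 0 → root; f(2) = 0 → root; f(3) = 4; f(4) = 0 → root; f(5) = 0 → root; f(6) = 5.
Roots: {1, 2, 4, 5}.

4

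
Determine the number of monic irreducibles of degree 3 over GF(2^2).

The number of monic irreducibles of degree 3 over GF(4) is (1/3)·Σ_{d∣3} μ(3/d) 4^d.
Divisors of 3: 1, 3; μ(3/d) for each: -1, 1.
Σ = − 4^1 + 4^3 = 60.
N = 60/3 = 20.

20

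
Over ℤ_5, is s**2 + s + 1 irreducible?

Write g(s) = s**2 + s + 1.
Check for roots in ℤ_5: g(0) = 1; g(1) = 3; g(2) = 2; g(3) = 3; g(4) = 1.
No roots. A degree-2 polynomial over a field with no linear factor is irreducible.

Yes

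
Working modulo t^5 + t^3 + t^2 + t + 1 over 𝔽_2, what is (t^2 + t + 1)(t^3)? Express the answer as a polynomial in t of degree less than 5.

Multiply in 𝔽_2[t]: (t^2 + t + 1)·(t^3) = t^5 + t^4 + t^3.
Reduce using t^5 ≡ t^3 + t^2 + t + 1 (mod t^5 + t^3 + t^2 + t + 1).
Reduced: t^4 + t^2 + t + 1.

t^4 + t^2 + t + 1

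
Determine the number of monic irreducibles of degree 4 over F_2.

By the necklace-counting formula, N_2(4) = (1/4) Σ_{d|4} μ(4/d)·2^d.
Divisors of 4: 1, 2, 4; μ(4/d) for each: 0, -1, 1.
Σ = − 2^2 + 2^4 = 12.
N = 12/4 = 3.

3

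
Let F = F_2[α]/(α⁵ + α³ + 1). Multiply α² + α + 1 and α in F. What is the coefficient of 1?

0

Multiply in F_2[α]: (α² + α + 1)·(α) = α³ + α² + α.
Reduced: α³ + α² + α.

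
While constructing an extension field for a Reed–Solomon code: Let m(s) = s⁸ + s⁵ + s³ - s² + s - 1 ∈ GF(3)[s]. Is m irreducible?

Check for roots in GF(3): m(0) = 2; m(1) = 2; m(2) = 2.
No roots, so no linear factors.
Monic irreducibles of degree 2 over GF(3): s² + 1, s² + s - 1, s² - s - 1.
None of them divide m (all give nonzero remainder).
Degree-3 irreducible divisors: test the 8 monic irreducibles of degree 3 over GF(3).
s³ + s² - s + 1 divides m: m(s) = (s³ + s² - s + 1)·(s⁵ - s⁴ - s³ - 1).

No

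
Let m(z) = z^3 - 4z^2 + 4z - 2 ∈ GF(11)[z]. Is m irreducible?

Check each element of GF(11) for a root: m(0)=9, m(1)=10, m(2)=9, m(3)=1, m(4)=3, m(5)=10, m(6)=6, m(7)=8, m(8)=0, m(9)=10, m(10)=0.
m(8) = 0, so (z − 8) divides m(z); m is reducible.

No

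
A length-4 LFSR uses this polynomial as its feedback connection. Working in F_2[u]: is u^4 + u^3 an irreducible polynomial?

Write m(u) = u^4 + u^3.
Check for roots in F_2: m(0) = 0 → root; m(1) = 0 → root.
m(0) = 0, so (u) divides m(u); m is reducible.

No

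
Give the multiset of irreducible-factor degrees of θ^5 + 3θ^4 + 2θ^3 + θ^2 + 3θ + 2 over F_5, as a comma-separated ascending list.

1, 1, 1, 2

Write f(θ) = θ^5 + 3θ^4 + 2θ^3 + θ^2 + 3θ + 2.
Roots in F_5: f(0) = 2; f(1) = 2; f(2) = 3; f(3) = 0 → root; f(4) = 0 → root.
Linear factors from roots: (θ + 2), (θ + 1).
Complete factorization: f(θ) = (θ + 2)·(θ + 1)^2·(θ^2 + 4θ + 1).
Factor degrees with multiplicity: 1 + 1 + 1 + 2 = 5.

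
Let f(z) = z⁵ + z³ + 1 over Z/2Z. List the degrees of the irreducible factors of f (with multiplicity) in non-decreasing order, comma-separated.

Roots in Z/2Z: f(0) = 1; f(1) = 1.
Complete factorization: f(z) = (z⁵ + z³ + 1).
Factor degrees with multiplicity: 5 = 5.

5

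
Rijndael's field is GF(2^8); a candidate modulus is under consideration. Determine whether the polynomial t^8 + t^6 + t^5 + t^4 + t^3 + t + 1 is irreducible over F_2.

Write P(t) = t^8 + t^6 + t^5 + t^4 + t^3 + t + 1.
Check for roots in F_2: P(0) = 1; P(1) = 1.
No roots, so no linear factors.
Monic irreducibles of degree 2 over GF(2): t^2 + t + 1.
None of them divide P (all give nonzero remainder).
Monic irreducibles of degree 3 over GF(2): t^3 + t + 1, t^3 + t^2 + 1.
None of them divide P (all give nonzero remainder).
Monic irreducibles of degree 4 over GF(2): t^4 + t + 1, t^4 + t^3 + 1, t^4 + t^3 + t^2 + t + 1.
None of them divide P (all give nonzero remainder).
No irreducible factor of degree ≤ 4 exists, so P is irreducible over GF(2).

Yes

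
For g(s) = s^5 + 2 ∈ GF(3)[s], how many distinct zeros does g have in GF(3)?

1

Evaluate at each of the 3 elements of GF(3):
g(0) = 2; g(1) = 0 → root; g(2) = 1.
Roots: {1}.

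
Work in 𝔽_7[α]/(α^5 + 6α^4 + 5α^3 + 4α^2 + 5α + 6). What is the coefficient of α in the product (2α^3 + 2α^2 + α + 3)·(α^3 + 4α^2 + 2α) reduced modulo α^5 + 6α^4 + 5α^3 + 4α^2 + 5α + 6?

4

Multiply in 𝔽_7[α]: (2α^3 + 2α^2 + α + 3)·(α^3 + 4α^2 + 2α) = 2α^6 + 3α^5 + 6α^4 + 4α^3 + 6α.
Reduce using α^5 ≡ α^4 + 2α^3 + 3α^2 + 2α + 1 (mod α^5 + 6α^4 + 5α^3 + 4α^2 + 5α + 6).
Reduced: α^4 + 6α^3 + 5α^2 + 4α + 5.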